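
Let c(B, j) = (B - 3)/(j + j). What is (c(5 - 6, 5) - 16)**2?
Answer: 6724/25 ≈ 268.96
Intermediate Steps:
c(B, j) = (-3 + B)/(2*j) (c(B, j) = (-3 + B)/((2*j)) = (-3 + B)*(1/(2*j)) = (-3 + B)/(2*j))
(c(5 - 6, 5) - 16)**2 = ((1/2)*(-3 + (5 - 6))/5 - 16)**2 = ((1/2)*(1/5)*(-3 - 1) - 16)**2 = ((1/2)*(1/5)*(-4) - 16)**2 = (-2/5 - 16)**2 = (-82/5)**2 = 6724/25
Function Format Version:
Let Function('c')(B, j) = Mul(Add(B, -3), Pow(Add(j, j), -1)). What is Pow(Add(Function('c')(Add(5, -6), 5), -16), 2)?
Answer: Rational(6724, 25) ≈ 268.96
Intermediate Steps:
Function('c')(B, j) = Mul(Rational(1, 2), Pow(j, -1), Add(-3, B)) (Function('c')(B, j) = Mul(Add(-3, B), Pow(Mul(2, j), -1)) = Mul(Add(-3, B), Mul(Rational(1, 2), Pow(j, -1))) = Mul(Rational(1, 2), Pow(j, -1), Add(-3, B)))
Pow(Add(Function('c')(Add(5, -6), 5), -16), 2) = Pow(Add(Mul(Rational(1, 2), Pow(5, -1), Add(-3, Add(5, -6))), -16), 2) = Pow(Add(Mul(Rational(1, 2), Rational(1, 5), Add(-3, -1)), -16), 2) = Pow(Add(Mul(Rational(1, 2), Rational(1, 5), -4), -16), 2) = Pow(Add(Rational(-2, 5), -16), 2) = Pow(Rational(-82, 5), 2) = Rational(6724, 25)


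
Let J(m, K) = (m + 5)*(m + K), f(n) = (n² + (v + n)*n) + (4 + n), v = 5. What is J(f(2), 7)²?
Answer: 808201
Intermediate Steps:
f(n) = 4 + n + n² + n*(5 + n) (f(n) = (n² + (5 + n)*n) + (4 + n) = (n² + n*(5 + n)) + (4 + n) = 4 + n + n² + n*(5 + n))
J(m, K) = (5 + m)*(K + m)
J(f(2), 7)² = ((4 + 2*2² + 6*2)² + 5*7 + 5*(4 + 2*2² + 6*2) + 7*(4 + 2*2² + 6*2))² = ((4 + 2*4 + 12)² + 35 + 5*(4 + 2*4 + 12) + 7*(4 + 2*4 + 12))² = ((4 + 8 + 12)² + 35 + 5*(4 + 8 + 12) + 7*(4 + 8 + 12))² = (24² + 35 + 5*24 + 7*24)² = (576 + 35 + 120 + 168)² = 899² = 808201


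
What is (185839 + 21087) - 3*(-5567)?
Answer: 223627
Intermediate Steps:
(185839 + 21087) - 3*(-5567) = 206926 + 16701 = 223627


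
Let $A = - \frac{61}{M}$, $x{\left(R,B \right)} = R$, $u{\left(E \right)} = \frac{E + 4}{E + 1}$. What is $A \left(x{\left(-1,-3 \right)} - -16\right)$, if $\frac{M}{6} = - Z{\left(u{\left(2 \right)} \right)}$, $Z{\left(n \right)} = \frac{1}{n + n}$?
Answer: $610$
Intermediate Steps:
$u{\left(E \right)} = \frac{4 + E}{1 + E}$
$Z{\left(n \right)} = \frac{1}{2 n}$
$M = - \frac{3}{2}$ ($M = 6 \left(- \frac{1}{2 \frac{4 + 2}{1 + 2}}\right) = 6 \left(- \frac{1}{2 \cdot \frac{1}{3} \cdot 6}\right) = 6 \left(- \frac{1}{2 \cdot 2}\right) = 6 \left(\left(-1\right) \frac{1}{4}\right) = 6 \left(- \frac{1}{4}\right) = - \frac{3}{2} \approx -1.5$)
$A = \frac{122}{3}$ ($A = - \frac{61}{- \frac{3}{2}} = \left(-61\right) \left(- \frac{2}{3}\right) = \frac{122}{3} \approx 40.667$)
$A \left(x{\left(-1,-3 \right)} - -16\right) = \frac{122 \left(-1 - -16\right)}{3} = \frac{122 \left(-1 + 16\right)}{3} = \frac{122}{3} \cdot 15 = 610$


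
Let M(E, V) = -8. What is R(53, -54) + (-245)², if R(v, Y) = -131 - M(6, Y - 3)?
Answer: 59902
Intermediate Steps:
R(v, Y) = -123 (R(v, Y) = -131 - 1*(-8) = -131 + 8 = -123)
R(53, -54) + (-245)² = -123 + (-245)² = -123 + 60025 = 59902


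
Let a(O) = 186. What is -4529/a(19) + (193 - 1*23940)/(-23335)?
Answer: -101267273/4340310 ≈ -23.332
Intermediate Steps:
-4529/a(19) + (193 - 1*23940)/(-23335) = -4529/186 + (193 - 1*23940)/(-23335) = -4529*1/186 + (193 - 23940)*(-1/23335) = -4529/186 - 23747*(-1/23335) = -4529/186 + 23747/23335 = -101267273/4340310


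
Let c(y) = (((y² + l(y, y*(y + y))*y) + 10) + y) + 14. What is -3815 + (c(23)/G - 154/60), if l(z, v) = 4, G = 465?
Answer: -3549001/930 ≈ -3816.1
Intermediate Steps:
c(y) = 24 + y² + 5*y (c(y) = (((y² + 4*y) + 10) + y) + 14 = ((10 + y² + 4*y) + y) + 14 = (10 + y² + 5*y) + 14 = 24 + y² + 5*y)
-3815 + (c(23)/G - 154/60) = -3815 + ((24 + 23² + 5*23)/465 - 154/60) = -3815 + ((24 + 529 + 115)*(1/465) - 154*1/60) = -3815 + (668*(1/465) - 77/30) = -3815 + (668/465 - 77/30) = -3815 - 1051/930 = -3549001/930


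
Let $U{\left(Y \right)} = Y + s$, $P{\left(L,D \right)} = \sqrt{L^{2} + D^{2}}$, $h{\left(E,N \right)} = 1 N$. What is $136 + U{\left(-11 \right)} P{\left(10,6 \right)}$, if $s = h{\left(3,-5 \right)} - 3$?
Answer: $136 - 38 \sqrt{34} \approx -85.576$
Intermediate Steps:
$h{\left(E,N \right)} = N$
$P{\left(L,D \right)} = \sqrt{D^{2} + L^{2}}$
$s = -8$ ($s = -5 - 3 = -8$)
$U{\left(Y \right)} = -8 + Y$ ($U{\left(Y \right)} = Y - 8 = -8 + Y$)
$136 + U{\left(-11 \right)} P{\left(10,6 \right)} = 136 + \left(-8 - 11\right) \sqrt{6^{2} + 10^{2}} = 136 - 19 \sqrt{36 + 100} = 136 - 19 \sqrt{136} = 136 - 19 \cdot 2 \sqrt{34} = 136 - 38 \sqrt{34}$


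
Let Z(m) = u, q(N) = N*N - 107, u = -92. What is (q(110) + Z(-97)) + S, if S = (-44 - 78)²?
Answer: 26785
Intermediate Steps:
q(N) = -107 + N² (q(N) = N² - 107 = -107 + N²)
Z(m) = -92
S = 14884 (S = (-122)² = 14884)
(q(110) + Z(-97)) + S = ((-107 + 110²) - 92) + 14884 = ((-107 + 12100) - 92) + 14884 = (11993 - 92) + 14884 = 11901 + 14884 = 26785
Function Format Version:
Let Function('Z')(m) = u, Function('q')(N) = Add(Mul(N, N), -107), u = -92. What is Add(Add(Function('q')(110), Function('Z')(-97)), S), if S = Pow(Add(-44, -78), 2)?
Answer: 26785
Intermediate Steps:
Function('q')(N) = Add(-107, Pow(N, 2)) (Function('q')(N) = Add(Pow(N, 2), -107) = Add(-107, Pow(N, 2)))
Function('Z')(m) = -92
S = 14884 (S = Pow(-122, 2) = 14884)
Add(Add(Function('q')(110), Function('Z')(-97)), S) = Add(Add(Add(-107, Pow(110, 2)), -92), 14884) = Add(Add(Add(-107, 12100), -92), 14884) = Add(Add(11993, -92), 14884) = Add(11901, 14884) = 26785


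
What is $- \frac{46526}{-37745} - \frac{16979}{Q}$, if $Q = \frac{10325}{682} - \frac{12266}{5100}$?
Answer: $- \frac{278377686434339}{208975607695} \approx -1332.1$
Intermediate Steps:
$Q = \frac{5536511}{434775}$ ($Q = 10325 \cdot \frac{1}{682} - \frac{6133}{2550} = \frac{10325}{682} - \frac{6133}{2550} = \frac{5536511}{434775} \approx 12.734$)
$- \frac{46526}{-37745} - \frac{16979}{Q} = - \frac{46526}{-37745} - \frac{16979}{\frac{5536511}{434775}} = \left(-46526\right) \left(- \frac{1}{37745}\right) - \frac{7382044725}{5536511} = \frac{46526}{37745} - \frac{7382044725}{5536511} = - \frac{278377686434339}{208975607695}$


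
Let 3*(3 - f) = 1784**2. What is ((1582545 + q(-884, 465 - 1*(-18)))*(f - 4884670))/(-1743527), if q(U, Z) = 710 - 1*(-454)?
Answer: 9416024740271/1743527 ≈ 5.4006e+6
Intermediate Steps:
q(U, Z) = 1164 (q(U, Z) = 710 + 454 = 1164)
f = -3182647/3 (f = 3 - 1/3*1784**2 = 3 - 1/3*3182656 = 3 - 3182656/3 = -3182647/3 ≈ -1.0609e+6)
((1582545 + q(-884, 465 - 1*(-18)))*(f - 4884670))/(-1743527) = ((1582545 + 1164)*(-3182647/3 - 4884670))/(-1743527) = (1583709*(-17836657/3))*(-1/1743527) = -9416024740271*(-1/1743527) = 9416024740271/1743527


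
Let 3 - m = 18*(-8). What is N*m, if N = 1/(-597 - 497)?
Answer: -147/1094 ≈ -0.13437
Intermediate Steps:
m = 147 (m = 3 - 18*(-8) = 3 - 1*(-144) = 3 + 144 = 147)
N = -1/1094 (N = 1/(-1094) = -1/1094 ≈ -0.00091408)
N*m = -1/1094*147 = -147/1094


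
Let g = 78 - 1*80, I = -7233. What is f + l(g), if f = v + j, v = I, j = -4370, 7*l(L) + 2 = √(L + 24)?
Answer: -81223/7 + √22/7 ≈ -11603.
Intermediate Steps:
g = -2 (g = 78 - 80 = -2)
l(L) = -2/7 + √(24 + L)/7 (l(L) = -2/7 + √(L + 24)/7 = -2/7 + √(24 + L)/7)
v = -7233
f = -11603 (f = -7233 - 4370 = -11603)
f + l(g) = -11603 + (-2/7 + √(24 - 2)/7) = -11603 + (-2/7 + √22/7) = -81223/7 + √22/7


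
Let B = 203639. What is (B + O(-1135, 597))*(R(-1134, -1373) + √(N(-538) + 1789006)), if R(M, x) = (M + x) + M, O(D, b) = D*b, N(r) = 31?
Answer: 1725673796 - 473956*√1789037 ≈ 1.0917e+9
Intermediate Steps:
R(M, x) = x + 2*M
(B + O(-1135, 597))*(R(-1134, -1373) + √(N(-538) + 1789006)) = (203639 - 1135*597)*((-1373 + 2*(-1134)) + √(31 + 1789006)) = (203639 - 677595)*((-1373 - 2268) + √1789037) = -473956*(-3641 + √1789037) = 1725673796 - 473956*√1789037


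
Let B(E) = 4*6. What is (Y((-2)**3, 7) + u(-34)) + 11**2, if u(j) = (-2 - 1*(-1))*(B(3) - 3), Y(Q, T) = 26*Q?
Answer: -108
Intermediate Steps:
B(E) = 24
u(j) = -21 (u(j) = (-2 - 1*(-1))*(24 - 3) = (-2 + 1)*21 = -1*21 = -21)
(Y((-2)**3, 7) + u(-34)) + 11**2 = (26*(-2)**3 - 21) + 11**2 = (26*(-8) - 21) + 121 = (-208 - 21) + 121 = -229 + 121 = -108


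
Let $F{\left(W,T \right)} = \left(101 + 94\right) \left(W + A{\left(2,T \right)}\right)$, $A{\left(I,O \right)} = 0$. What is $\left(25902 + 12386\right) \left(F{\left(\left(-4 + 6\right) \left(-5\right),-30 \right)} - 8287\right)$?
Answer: $-391954256$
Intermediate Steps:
$F{\left(W,T \right)} = 195 W$ ($F{\left(W,T \right)} = \left(101 + 94\right) \left(W + 0\right) = 195 W$)
$\left(25902 + 12386\right) \left(F{\left(\left(-4 + 6\right) \left(-5\right),-30 \right)} - 8287\right) = \left(25902 + 12386\right) \left(195 \left(-4 + 6\right) \left(-5\right) - 8287\right) = 38288 \left(195 \cdot 2 \left(-5\right) - 8287\right) = 38288 \left(195 \left(-10\right) - 8287\right) = 38288 \left(-1950 - 8287\right) = 38288 \left(-10237\right) = -391954256$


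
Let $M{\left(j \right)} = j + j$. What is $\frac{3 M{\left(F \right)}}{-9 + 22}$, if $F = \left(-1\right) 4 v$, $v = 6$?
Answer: $- \frac{144}{13} \approx -11.077$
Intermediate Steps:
$F = -24$ ($F = \left(-1\right) 4 \cdot 6 = \left(-4\right) 6 = -24$)
$M{\left(j \right)} = 2 j$
$\frac{3 M{\left(F \right)}}{-9 + 22} = \frac{3 \cdot 2 \left(-24\right)}{-9 + 22} = \frac{3 \left(-48\right)}{13} = \left(-144\right) \frac{1}{13} = - \frac{144}{13}$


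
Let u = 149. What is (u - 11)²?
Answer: 19044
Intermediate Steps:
(u - 11)² = (149 - 11)² = 138² = 19044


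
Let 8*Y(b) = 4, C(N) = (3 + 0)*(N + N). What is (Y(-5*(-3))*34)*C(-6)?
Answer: -612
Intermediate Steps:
C(N) = 6*N (C(N) = 3*(2*N) = 6*N)
Y(b) = ½ (Y(b) = (⅛)*4 = ½)
(Y(-5*(-3))*34)*C(-6) = ((½)*34)*(6*(-6)) = 17*(-36) = -612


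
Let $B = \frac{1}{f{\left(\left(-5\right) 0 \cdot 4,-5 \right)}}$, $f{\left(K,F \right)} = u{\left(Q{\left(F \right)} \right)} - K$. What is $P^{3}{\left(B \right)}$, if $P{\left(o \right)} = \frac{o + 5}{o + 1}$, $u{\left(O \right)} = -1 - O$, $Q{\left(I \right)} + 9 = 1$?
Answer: $\frac{729}{8} \approx 91.125$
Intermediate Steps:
$Q{\left(I \right)} = -8$ ($Q{\left(I \right)} = -9 + 1 = -8$)
$f{\left(K,F \right)} = 7 - K$ ($f{\left(K,F \right)} = \left(-1 - -8\right) - K = \left(-1 + 8\right) - K = 7 - K$)
$B = \frac{1}{7}$ ($B = \frac{1}{7 - \left(-5\right) 0 \cdot 4} = \frac{1}{7 - 0 \cdot 4} = \frac{1}{7 - 0} = \frac{1}{7 + 0} = \frac{1}{7} \approx 0.14286$)
$P{\left(o \right)} = \frac{5 + o}{1 + o}$
$P^{3}{\left(B \right)} = \left(\frac{5 + \frac{1}{7}}{1 + \frac{1}{7}}\right)^{3} = \left(\frac{1}{\frac{8}{7}} \cdot \frac{36}{7}\right)^{3} = \left(\frac{7}{8} \cdot \frac{36}{7}\right)^{3} = \left(\frac{9}{2}\right)^{3} = \frac{729}{8}$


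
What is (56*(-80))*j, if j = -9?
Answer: 40320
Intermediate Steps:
(56*(-80))*j = (56*(-80))*(-9) = -4480*(-9) = 40320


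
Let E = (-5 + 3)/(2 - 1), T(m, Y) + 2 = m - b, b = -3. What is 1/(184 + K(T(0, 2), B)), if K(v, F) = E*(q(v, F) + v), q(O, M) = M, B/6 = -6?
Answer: 1/254 ≈ 0.0039370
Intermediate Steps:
B = -36 (B = 6*(-6) = -36)
T(m, Y) = 1 + m (T(m, Y) = -2 + (m - 1*(-3)) = -2 + (m + 3) = -2 + (3 + m) = 1 + m)
E = -2 (E = -2/1 = -2*1 = -2)
K(v, F) = -2*F - 2*v (K(v, F) = -2*(F + v) = -2*F - 2*v)
1/(184 + K(T(0, 2), B)) = 1/(184 + (-2*(-36) - 2*(1 + 0))) = 1/(184 + (72 - 2*1)) = 1/(184 + (72 - 2)) = 1/(184 + 70) = 1/254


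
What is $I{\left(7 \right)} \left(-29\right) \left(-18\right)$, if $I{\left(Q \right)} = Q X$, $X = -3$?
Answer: $-10962$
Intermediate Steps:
$I{\left(Q \right)} = - 3 Q$ ($I{\left(Q \right)} = Q \left(-3\right) = - 3 Q$)
$I{\left(7 \right)} \left(-29\right) \left(-18\right) = \left(-3\right) 7 \left(-29\right) \left(-18\right) = \left(-21\right) \left(-29\right) \left(-18\right) = 609 \left(-18\right) = -10962$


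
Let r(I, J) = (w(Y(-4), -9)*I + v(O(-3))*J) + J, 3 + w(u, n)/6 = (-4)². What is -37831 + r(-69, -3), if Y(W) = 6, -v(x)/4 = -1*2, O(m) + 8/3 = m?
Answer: -43240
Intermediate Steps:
O(m) = -8/3 + m
v(x) = 8 (v(x) = -(-4)*2 = -4*(-2) = 8)
w(u, n) = 78 (w(u, n) = -18 + 6*(-4)² = -18 + 6*16 = -18 + 96 = 78)
r(I, J) = 9*J + 78*I (r(I, J) = (78*I + 8*J) + J = (8*J + 78*I) + J = 9*J + 78*I)
-37831 + r(-69, -3) = -37831 + (9*(-3) + 78*(-69)) = -37831 + (-27 - 5382) = -37831 - 5409 = -43240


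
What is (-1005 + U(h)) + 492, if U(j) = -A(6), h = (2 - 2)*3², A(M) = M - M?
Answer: -513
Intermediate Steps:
A(M) = 0
h = 0 (h = 0*9 = 0)
U(j) = 0 (U(j) = -1*0 = 0)
(-1005 + U(h)) + 492 = (-1005 + 0) + 492 = -1005 + 492 = -513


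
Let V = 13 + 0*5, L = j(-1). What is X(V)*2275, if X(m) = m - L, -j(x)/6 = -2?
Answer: 2275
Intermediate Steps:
j(x) = 12 (j(x) = -6*(-2) = 12)
L = 12
V = 13 (V = 13 + 0 = 13)
X(m) = -12 + m (X(m) = m - 1*12 = m - 12 = -12 + m)
X(V)*2275 = (-12 + 13)*2275 = 1*2275 = 2275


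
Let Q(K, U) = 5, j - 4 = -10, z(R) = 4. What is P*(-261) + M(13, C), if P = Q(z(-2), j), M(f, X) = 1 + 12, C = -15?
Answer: -1292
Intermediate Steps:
j = -6 (j = 4 - 10 = -6)
M(f, X) = 13
P = 5
P*(-261) + M(13, C) = 5*(-261) + 13 = -1305 + 13 = -1292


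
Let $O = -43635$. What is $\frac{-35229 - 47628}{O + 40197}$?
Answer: $\frac{27619}{1146} \approx 24.1$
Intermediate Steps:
$\frac{-35229 - 47628}{O + 40197} = \frac{-35229 - 47628}{-43635 + 40197} = - \frac{82857}{-3438} = \left(-82857\right) \left(- \frac{1}{3438}\right) = \frac{27619}{1146}$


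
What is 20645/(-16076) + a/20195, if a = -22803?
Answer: -783506803/324654820 ≈ -2.4134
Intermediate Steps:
20645/(-16076) + a/20195 = 20645/(-16076) - 22803/20195 = 20645*(-1/16076) - 22803*1/20195 = -20645/16076 - 22803/20195 = -783506803/324654820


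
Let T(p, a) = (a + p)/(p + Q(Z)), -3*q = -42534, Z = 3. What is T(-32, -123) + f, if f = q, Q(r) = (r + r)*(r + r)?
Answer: 56557/4 ≈ 14139.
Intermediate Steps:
q = 14178 (q = -⅓*(-42534) = 14178)
Q(r) = 4*r² (Q(r) = (2*r)*(2*r) = 4*r²)
f = 14178
T(p, a) = (a + p)/(36 + p) (T(p, a) = (a + p)/(p + 4*3²) = (a + p)/(p + 4*9) = (a + p)/(p + 36) = (a + p)/(36 + p))
T(-32, -123) + f = (-123 - 32)/(36 - 32) + 14178 = -155/4 + 14178 = 56557/4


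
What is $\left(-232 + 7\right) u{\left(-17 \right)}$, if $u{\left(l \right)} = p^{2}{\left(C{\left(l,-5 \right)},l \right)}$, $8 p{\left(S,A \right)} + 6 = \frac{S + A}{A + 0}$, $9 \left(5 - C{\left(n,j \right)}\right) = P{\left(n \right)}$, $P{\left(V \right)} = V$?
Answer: $- \frac{17098225}{166464} \approx -102.71$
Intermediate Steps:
$C{\left(n,j \right)} = 5 - \frac{n}{9}$
$p{\left(S,A \right)} = - \frac{3}{4} + \frac{A + S}{8 A}$ ($p{\left(S,A \right)} = - \frac{3}{4} + \frac{\left(S + A\right) \frac{1}{A + 0}}{8} = - \frac{3}{4} + \frac{\left(A + S\right) \frac{1}{A}}{8} = - \frac{3}{4} + \frac{\frac{1}{A} \left(A + S\right)}{8} = - \frac{3}{4} + \frac{A + S}{8 A}$)
$u{\left(l \right)} = \frac{\left(5 - \frac{46 l}{9}\right)^{2}}{64 l^{2}}$ ($u{\left(l \right)} = \left(\frac{\left(5 - \frac{l}{9}\right) - 5 l}{8 l}\right)^{2} = \left(\frac{5 - \frac{46 l}{9}}{8 l}\right)^{2} = \frac{\left(5 - \frac{46 l}{9}\right)^{2}}{64 l^{2}}$)
$\left(-232 + 7\right) u{\left(-17 \right)} = \left(-232 + 7\right) \frac{\left(-45 + 46 \left(-17\right)\right)^{2}}{5184 \cdot 289} = - 225 \cdot \frac{1}{5184} \cdot \frac{1}{289} \left(-45 - 782\right)^{2} = - 225 \cdot \frac{1}{5184} \cdot \frac{1}{289} \left(-827\right)^{2} = - 225 \cdot \frac{1}{5184} \cdot \frac{1}{289} \cdot 683929 = \left(-225\right) \frac{683929}{1498176} = - \frac{17098225}{166464}$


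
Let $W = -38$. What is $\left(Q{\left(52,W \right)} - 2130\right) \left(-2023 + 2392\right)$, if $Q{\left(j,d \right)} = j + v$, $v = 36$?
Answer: $-753498$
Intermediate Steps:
$Q{\left(j,d \right)} = 36 + j$ ($Q{\left(j,d \right)} = j + 36 = 36 + j$)
$\left(Q{\left(52,W \right)} - 2130\right) \left(-2023 + 2392\right) = \left(\left(36 + 52\right) - 2130\right) \left(-2023 + 2392\right) = \left(88 - 2130\right) 369 = \left(-2042\right) 369 = -753498$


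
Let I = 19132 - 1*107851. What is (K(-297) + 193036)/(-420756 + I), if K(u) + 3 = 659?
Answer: -64564/169825 ≈ -0.38018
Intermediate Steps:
I = -88719 (I = 19132 - 107851 = -88719)
K(u) = 656 (K(u) = -3 + 659 = 656)
(K(-297) + 193036)/(-420756 + I) = (656 + 193036)/(-420756 - 88719) = 193692/(-509475) = 193692*(-1/509475) = -64564/169825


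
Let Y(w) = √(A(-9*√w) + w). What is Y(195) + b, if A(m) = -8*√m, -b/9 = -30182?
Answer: 271638 + √(195 - 24*I*195^(¼)) ≈ 2.7165e+5 - 3.1333*I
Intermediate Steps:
b = 271638 (b = -9*(-30182) = 271638)
Y(w) = √(w - 24*√(-√w)) (Y(w) = √(-8*3*√(-√w) + w) = √(-24*√(-√w) + w) = √(w - 24*√(-√w)))
Y(195) + b = √(195 - 24*I*195^(¼)) + 271638 = 271638 + √(195 - 24*I*195^(¼))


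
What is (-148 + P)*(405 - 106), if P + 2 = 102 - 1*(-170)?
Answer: 36478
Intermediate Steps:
P = 270 (P = -2 + (102 - 1*(-170)) = -2 + (102 + 170) = -2 + 272 = 270)
(-148 + P)*(405 - 106) = (-148 + 270)*(405 - 106) = 122*299 = 36478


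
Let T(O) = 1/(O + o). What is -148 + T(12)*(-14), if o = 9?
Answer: -446/3 ≈ -148.67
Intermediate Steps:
T(O) = 1/(9 + O) (T(O) = 1/(O + 9) = 1/(9 + O))
-148 + T(12)*(-14) = -148 - 14/(9 + 12) = -148 - 14/21 = -148 + (1/21)*(-14) = -148 - ⅔ = -446/3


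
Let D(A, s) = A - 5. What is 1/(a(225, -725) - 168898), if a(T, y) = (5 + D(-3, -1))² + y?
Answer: -1/169614 ≈ -5.8957e-6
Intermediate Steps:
D(A, s) = -5 + A
a(T, y) = 9 + y (a(T, y) = (5 + (-5 - 3))² + y = (5 - 8)² + y = (-3)² + y = 9 + y)
1/(a(225, -725) - 168898) = 1/((9 - 725) - 168898) = 1/(-716 - 168898) = 1/(-169614) = -1/169614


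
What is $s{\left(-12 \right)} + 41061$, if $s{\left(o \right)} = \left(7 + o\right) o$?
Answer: $41121$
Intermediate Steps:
$s{\left(o \right)} = o \left(7 + o\right)$
$s{\left(-12 \right)} + 41061 = - 12 \left(7 - 12\right) + 41061 = \left(-12\right) \left(-5\right) + 41061 = 60 + 41061 = 41121$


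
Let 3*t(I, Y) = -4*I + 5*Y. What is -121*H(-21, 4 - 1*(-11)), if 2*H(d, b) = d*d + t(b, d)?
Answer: -23353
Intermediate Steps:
t(I, Y) = -4*I/3 + 5*Y/3 (t(I, Y) = (-4*I + 5*Y)/3 = -4*I/3 + 5*Y/3)
H(d, b) = d**2/2 - 2*b/3 + 5*d/6 (H(d, b) = (d*d + (-4*b/3 + 5*d/3))/2 = (d**2 + (-4*b/3 + 5*d/3))/2 = (d**2 - 4*b/3 + 5*d/3)/2 = d**2/2 - 2*b/3 + 5*d/6)
-121*H(-21, 4 - 1*(-11)) = -121*((1/2)*(-21)**2 - 2*(4 - 1*(-11))/3 + (5/6)*(-21)) = -121*((1/2)*441 - 2*(4 + 11)/3 - 35/2) = -121*(441/2 - 2/3*15 - 35/2) = -121*(441/2 - 10 - 35/2) = -121*193 = -23353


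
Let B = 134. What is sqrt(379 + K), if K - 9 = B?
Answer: 3*sqrt(58) ≈ 22.847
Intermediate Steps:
K = 143 (K = 9 + 134 = 143)
sqrt(379 + K) = sqrt(379 + 143) = sqrt(522) = 3*sqrt(58)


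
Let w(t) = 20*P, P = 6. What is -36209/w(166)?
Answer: -36209/120 ≈ -301.74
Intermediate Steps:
w(t) = 120 (w(t) = 20*6 = 120)
-36209/w(166) = -36209/120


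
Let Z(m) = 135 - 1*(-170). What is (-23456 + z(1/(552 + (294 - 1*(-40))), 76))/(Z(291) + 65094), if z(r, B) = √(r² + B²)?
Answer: -23456/65399 + √4534136897/57943514 ≈ -0.35750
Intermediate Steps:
Z(m) = 305 (Z(m) = 135 + 170 = 305)
z(r, B) = √(B² + r²)
(-23456 + z(1/(552 + (294 - 1*(-40))), 76))/(Z(291) + 65094) = (-23456 + √(76² + (1/(552 + (294 - 1*(-40))))²))/(305 + 65094) = (-23456 + √(5776 + (1/(552 + (294 + 40)))²))/65399 = (-23456 + √(5776 + (1/(552 + 334))²))*(1/65399) = (-23456 + √(5776 + (1/886)²))*(1/65399) = (-23456 + √(5776 + 1/784996))*(1/65399) = (-23456 + √(4534136897/784996))*(1/65399) = (-23456 + √4534136897/886)*(1/65399) = -23456/65399 + √4534136897/57943514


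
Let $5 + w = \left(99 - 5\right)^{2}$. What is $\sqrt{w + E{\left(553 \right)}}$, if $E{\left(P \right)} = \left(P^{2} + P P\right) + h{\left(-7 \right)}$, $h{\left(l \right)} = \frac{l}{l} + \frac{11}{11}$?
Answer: $3 \sqrt{68939} \approx 787.69$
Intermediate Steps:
$h{\left(l \right)} = 2$ ($h{\left(l \right)} = 1 + 11 \cdot \frac{1}{11} = 1 + 1 = 2$)
$E{\left(P \right)} = 2 + 2 P^{2}$ ($E{\left(P \right)} = \left(P^{2} + P P\right) + 2 = \left(P^{2} + P^{2}\right) + 2 = 2 P^{2} + 2 = 2 + 2 P^{2}$)
$w = 8831$ ($w = -5 + \left(99 - 5\right)^{2} = -5 + 94^{2} = -5 + 8836 = 8831$)
$\sqrt{w + E{\left(553 \right)}} = \sqrt{8831 + \left(2 + 2 \cdot 553^{2}\right)} = \sqrt{8831 + \left(2 + 2 \cdot 305809\right)} = \sqrt{8831 + \left(2 + 611618\right)} = \sqrt{8831 + 611620} = \sqrt{620451} = 3 \sqrt{68939}$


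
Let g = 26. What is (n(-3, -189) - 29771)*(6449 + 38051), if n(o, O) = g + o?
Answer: -1323786000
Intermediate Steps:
n(o, O) = 26 + o
(n(-3, -189) - 29771)*(6449 + 38051) = ((26 - 3) - 29771)*(6449 + 38051) = (23 - 29771)*44500 = -29748*44500 = -1323786000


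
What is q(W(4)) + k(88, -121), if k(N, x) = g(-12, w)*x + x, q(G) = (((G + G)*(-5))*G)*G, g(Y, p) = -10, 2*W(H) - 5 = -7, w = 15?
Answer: 1099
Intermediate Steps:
W(H) = -1 (W(H) = 5/2 + (½)*(-7) = 5/2 - 7/2 = -1)
q(G) = -10*G³ (q(G) = (((2*G)*(-5))*G)*G = ((-10*G)*G)*G = (-10*G²)*G = -10*G³)
k(N, x) = -9*x (k(N, x) = -10*x + x = -9*x)
q(W(4)) + k(88, -121) = -10*(-1)³ - 9*(-121) = -10*(-1) + 1089 = 10 + 1089 = 1099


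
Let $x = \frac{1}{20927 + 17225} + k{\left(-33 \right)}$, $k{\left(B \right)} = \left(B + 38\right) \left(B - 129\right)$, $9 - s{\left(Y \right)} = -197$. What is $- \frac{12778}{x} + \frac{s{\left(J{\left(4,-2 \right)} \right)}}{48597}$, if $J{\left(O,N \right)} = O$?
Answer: $\frac{23697707565346}{1501798874043} \approx 15.78$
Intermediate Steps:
$s{\left(Y \right)} = 206$ ($s{\left(Y \right)} = 9 - -197 = 9 + 197 = 206$)
$k{\left(B \right)} = \left(-129 + B\right) \left(38 + B\right)$ ($k{\left(B \right)} = \left(38 + B\right) \left(-129 + B\right) = \left(-129 + B\right) \left(38 + B\right)$)
$x = - \frac{30903119}{38152}$ ($x = \frac{1}{20927 + 17225} - \left(1899 - 1089\right) = \frac{1}{38152} + \left(-4902 + 1089 + 3003\right) = \frac{1}{38152} - 810 = - \frac{30903119}{38152} \approx -810.0$)
$- \frac{12778}{x} + \frac{s{\left(J{\left(4,-2 \right)} \right)}}{48597} = - \frac{12778}{- \frac{30903119}{38152}} + \frac{206}{48597} = \left(-12778\right) \left(- \frac{38152}{30903119}\right) + 206 \cdot \frac{1}{48597} = \frac{487506256}{30903119} + \frac{206}{48597} = \frac{23697707565346}{1501798874043}$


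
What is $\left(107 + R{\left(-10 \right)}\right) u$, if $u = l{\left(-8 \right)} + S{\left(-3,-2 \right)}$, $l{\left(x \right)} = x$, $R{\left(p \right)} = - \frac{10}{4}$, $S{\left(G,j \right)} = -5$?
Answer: $- \frac{2717}{2} \approx -1358.5$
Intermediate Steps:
$R{\left(p \right)} = - \frac{5}{2}$ ($R{\left(p \right)} = \left(-10\right) \frac{1}{4} = - \frac{5}{2}$)
$u = -13$ ($u = -8 - 5 = -13$)
$\left(107 + R{\left(-10 \right)}\right) u = \left(107 - \frac{5}{2}\right) \left(-13\right) = \frac{209}{2} \left(-13\right) = - \frac{2717}{2}$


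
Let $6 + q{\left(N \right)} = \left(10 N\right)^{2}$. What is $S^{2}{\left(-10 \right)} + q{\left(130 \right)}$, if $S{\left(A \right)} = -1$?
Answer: $1689995$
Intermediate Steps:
$q{\left(N \right)} = -6 + 100 N^{2}$ ($q{\left(N \right)} = -6 + \left(10 N\right)^{2} = -6 + 100 N^{2}$)
$S^{2}{\left(-10 \right)} + q{\left(130 \right)} = \left(-1\right)^{2} - \left(6 - 100 \cdot 130^{2}\right) = 1 + \left(-6 + 100 \cdot 16900\right) = 1 + \left(-6 + 1690000\right) = 1 + 1689994 = 1689995$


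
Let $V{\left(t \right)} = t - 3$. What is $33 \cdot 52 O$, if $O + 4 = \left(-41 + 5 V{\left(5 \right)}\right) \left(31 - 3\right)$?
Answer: $-1496352$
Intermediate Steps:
$V{\left(t \right)} = -3 + t$
$O = -872$ ($O = -4 + \left(-41 + 5 \left(-3 + 5\right)\right) \left(31 - 3\right) = -4 + \left(-41 + 5 \cdot 2\right) 28 = -4 + \left(-41 + 10\right) 28 = -4 - 868 = -872$)
$33 \cdot 52 O = 33 \cdot 52 \left(-872\right) = 1716 \left(-872\right) = -1496352$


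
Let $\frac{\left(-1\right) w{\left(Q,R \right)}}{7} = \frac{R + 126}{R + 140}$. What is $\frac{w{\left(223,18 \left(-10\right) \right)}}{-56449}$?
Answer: $\frac{189}{1128980} \approx 0.00016741$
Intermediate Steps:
$w{\left(Q,R \right)} = - \frac{7 \left(126 + R\right)}{140 + R}$ ($w{\left(Q,R \right)} = - 7 \frac{R + 126}{R + 140} = - 7 \frac{126 + R}{140 + R} = - \frac{7 \left(126 + R\right)}{140 + R}$)
$\frac{w{\left(223,18 \left(-10\right) \right)}}{-56449} = \frac{7 \frac{1}{140 + 18 \left(-10\right)} \left(-126 - 18 \left(-10\right)\right)}{-56449} = \frac{7 \left(-126 - -180\right)}{140 - 180} \left(- \frac{1}{56449}\right) = \frac{7 \left(-126 + 180\right)}{-40} \left(- \frac{1}{56449}\right) = 7 \left(- \frac{1}{40}\right) 54 \left(- \frac{1}{56449}\right) = \left(- \frac{189}{20}\right) \left(- \frac{1}{56449}\right) = \frac{189}{1128980}$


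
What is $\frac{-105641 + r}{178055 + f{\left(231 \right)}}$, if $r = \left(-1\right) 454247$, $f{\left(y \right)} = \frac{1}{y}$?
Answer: $- \frac{64667064}{20565353} \approx -3.1445$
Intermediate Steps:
$r = -454247$
$\frac{-105641 + r}{178055 + f{\left(231 \right)}} = \frac{-105641 - 454247}{178055 + \frac{1}{231}} = - \frac{559888}{178055 + \frac{1}{231}} = - \frac{559888}{\frac{41130706}{231}} = \left(-559888\right) \frac{231}{41130706} = - \frac{64667064}{20565353}$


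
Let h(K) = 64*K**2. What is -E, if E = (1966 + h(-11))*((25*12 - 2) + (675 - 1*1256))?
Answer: 2747930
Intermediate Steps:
E = -2747930 (E = (1966 + 64*(-11)**2)*((25*12 - 2) + (675 - 1*1256)) = (1966 + 64*121)*((300 - 2) + (675 - 1256)) = (1966 + 7744)*(298 - 581) = 9710*(-283) = -2747930)
-E = -1*(-2747930) = 2747930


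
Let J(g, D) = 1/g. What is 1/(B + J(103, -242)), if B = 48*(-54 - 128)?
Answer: -103/899807 ≈ -0.00011447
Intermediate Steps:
B = -8736 (B = 48*(-182) = -8736)
1/(B + J(103, -242)) = 1/(-8736 + 1/103) = 1/(-899807/103) = -103/899807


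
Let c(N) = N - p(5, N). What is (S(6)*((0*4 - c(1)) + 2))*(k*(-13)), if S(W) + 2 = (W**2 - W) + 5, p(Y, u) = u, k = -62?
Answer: 53196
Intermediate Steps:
S(W) = 3 + W**2 - W (S(W) = -2 + ((W**2 - W) + 5) = -2 + (5 + W**2 - W) = 3 + W**2 - W)
c(N) = 0 (c(N) = N - N = 0)
(S(6)*((0*4 - c(1)) + 2))*(k*(-13)) = ((3 + 6**2 - 1*6)*((0*4 - 1*0) + 2))*(-62*(-13)) = ((3 + 36 - 6)*((0 + 0) + 2))*806 = (33*(0 + 2))*806 = (33*2)*806 = 66*806 = 53196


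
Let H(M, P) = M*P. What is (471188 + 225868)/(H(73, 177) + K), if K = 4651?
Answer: 174264/4393 ≈ 39.669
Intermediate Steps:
(471188 + 225868)/(H(73, 177) + K) = (471188 + 225868)/(73*177 + 4651) = 697056/(12921 + 4651) = 697056/17572 = 697056*(1/17572) = 174264/4393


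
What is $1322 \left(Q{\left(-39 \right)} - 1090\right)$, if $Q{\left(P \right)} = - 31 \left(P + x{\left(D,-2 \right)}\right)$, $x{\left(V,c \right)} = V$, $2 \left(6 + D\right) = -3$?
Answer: $464683$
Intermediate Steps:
$D = - \frac{15}{2}$ ($D = -6 + \frac{1}{2} \left(-3\right) = -6 - \frac{3}{2} = - \frac{15}{2} \approx -7.5$)
$Q{\left(P \right)} = \frac{465}{2} - 31 P$ ($Q{\left(P \right)} = - 31 \left(P - \frac{15}{2}\right) = - 31 \left(- \frac{15}{2} + P\right) = \frac{465}{2} - 31 P$)
$1322 \left(Q{\left(-39 \right)} - 1090\right) = 1322 \left(\left(\frac{465}{2} - -1209\right) - 1090\right) = 1322 \left(\left(\frac{465}{2} + 1209\right) - 1090\right) = 1322 \left(\frac{2883}{2} - 1090\right) = 1322 \cdot \frac{703}{2} = 464683$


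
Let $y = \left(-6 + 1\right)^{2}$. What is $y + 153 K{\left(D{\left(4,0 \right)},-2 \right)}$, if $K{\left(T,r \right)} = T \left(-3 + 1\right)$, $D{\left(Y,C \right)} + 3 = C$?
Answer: $943$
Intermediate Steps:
$D{\left(Y,C \right)} = -3 + C$
$K{\left(T,r \right)} = - 2 T$ ($K{\left(T,r \right)} = T \left(-2\right) = - 2 T$)
$y = 25$ ($y = \left(-5\right)^{2} = 25$)
$y + 153 K{\left(D{\left(4,0 \right)},-2 \right)} = 25 + 153 \left(- 2 \left(-3 + 0\right)\right) = 25 + 153 \left(\left(-2\right) \left(-3\right)\right) = 25 + 153 \cdot 6 = 25 + 918 = 943$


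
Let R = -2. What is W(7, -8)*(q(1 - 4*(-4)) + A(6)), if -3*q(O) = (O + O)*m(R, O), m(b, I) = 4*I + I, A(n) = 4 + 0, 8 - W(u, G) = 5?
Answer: -2878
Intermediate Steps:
W(u, G) = 3 (W(u, G) = 8 - 1*5 = 8 - 5 = 3)
A(n) = 4
m(b, I) = 5*I
q(O) = -10*O²/3 (q(O) = -(O + O)*5*O/3 = -2*O*5*O/3 = -10*O²/3)
W(7, -8)*(q(1 - 4*(-4)) + A(6)) = 3*(-10*(1 - 4*(-4))²/3 + 4) = 3*(-10*(1 + 16)²/3 + 4) = 3*(-10/3*17² + 4) = 3*(-10/3*289 + 4) = 3*(-2890/3 + 4) = 3*(-2878/3) = -2878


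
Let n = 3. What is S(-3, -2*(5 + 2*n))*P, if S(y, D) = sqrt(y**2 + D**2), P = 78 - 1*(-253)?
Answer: 331*sqrt(493) ≈ 7349.4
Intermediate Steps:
P = 331 (P = 78 + 253 = 331)
S(y, D) = sqrt(D**2 + y**2)
S(-3, -2*(5 + 2*n))*P = sqrt((-2*(5 + 2*3))**2 + (-3)**2)*331 = sqrt((-2*(5 + 6))**2 + 9)*331 = sqrt((-2*11)**2 + 9)*331 = sqrt((-22)**2 + 9)*331 = sqrt(484 + 9)*331 = sqrt(493)*331 = 331*sqrt(493)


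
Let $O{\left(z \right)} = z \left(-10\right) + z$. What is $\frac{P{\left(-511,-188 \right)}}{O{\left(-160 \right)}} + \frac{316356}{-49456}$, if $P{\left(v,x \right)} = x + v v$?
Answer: $\frac{778071863}{4451040} \approx 174.81$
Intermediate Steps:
$O{\left(z \right)} = - 9 z$ ($O{\left(z \right)} = - 10 z + z = - 9 z$)
$P{\left(v,x \right)} = x + v^{2}$
$\frac{P{\left(-511,-188 \right)}}{O{\left(-160 \right)}} + \frac{316356}{-49456} = \frac{-188 + \left(-511\right)^{2}}{\left(-9\right) \left(-160\right)} + \frac{316356}{-49456} = \frac{-188 + 261121}{1440} + 316356 \left(- \frac{1}{49456}\right) = 260933 \cdot \frac{1}{1440} - \frac{79089}{12364} = \frac{260933}{1440} - \frac{79089}{12364} = \frac{778071863}{4451040}$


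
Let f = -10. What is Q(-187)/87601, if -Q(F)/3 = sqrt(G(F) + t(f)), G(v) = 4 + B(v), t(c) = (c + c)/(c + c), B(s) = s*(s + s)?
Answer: -3*sqrt(69943)/87601 ≈ -0.0090570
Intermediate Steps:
B(s) = 2*s**2 (B(s) = s*(2*s) = 2*s**2)
t(c) = 1 (t(c) = (2*c)/((2*c)) = (2*c)*(1/(2*c)) = 1)
G(v) = 4 + 2*v**2
Q(F) = -3*sqrt(5 + 2*F**2) (Q(F) = -3*sqrt((4 + 2*F**2) + 1) = -3*sqrt(5 + 2*F**2))
Q(-187)/87601 = -3*sqrt(5 + 2*(-187)**2)/87601 = -3*sqrt(5 + 2*34969)*(1/87601) = -3*sqrt(5 + 69938)*(1/87601) = -3*sqrt(69943)*(1/87601) = -3*sqrt(69943)/87601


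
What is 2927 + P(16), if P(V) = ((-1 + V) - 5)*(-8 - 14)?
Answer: 2707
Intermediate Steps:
P(V) = 132 - 22*V (P(V) = (-6 + V)*(-22) = 132 - 22*V)
2927 + P(16) = 2927 + (132 - 22*16) = 2927 + (132 - 352) = 2927 - 220 = 2707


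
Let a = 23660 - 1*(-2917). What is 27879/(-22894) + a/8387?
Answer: 374632665/192011978 ≈ 1.9511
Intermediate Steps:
a = 26577 (a = 23660 + 2917 = 26577)
27879/(-22894) + a/8387 = 27879/(-22894) + 26577/8387 = 27879*(-1/22894) + 26577*(1/8387) = -27879/22894 + 26577/8387 = 374632665/192011978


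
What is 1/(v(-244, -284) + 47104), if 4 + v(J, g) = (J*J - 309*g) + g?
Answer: 1/194108 ≈ 5.1518e-6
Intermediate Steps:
v(J, g) = -4 + J² - 308*g (v(J, g) = -4 + ((J*J - 309*g) + g) = -4 + ((J² - 309*g) + g) = -4 + (J² - 308*g) = -4 + J² - 308*g)
1/(v(-244, -284) + 47104) = 1/((-4 + (-244)² - 308*(-284)) + 47104) = 1/((-4 + 59536 + 87472) + 47104) = 1/(147004 + 47104) = 1/194108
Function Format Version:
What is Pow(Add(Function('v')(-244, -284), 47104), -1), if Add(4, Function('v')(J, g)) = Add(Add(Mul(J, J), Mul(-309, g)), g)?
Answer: Rational(1, 194108) ≈ 5.1518e-6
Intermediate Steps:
Function('v')(J, g) = Add(-4, Pow(J, 2), Mul(-308, g)) (Function('v')(J, g) = Add(-4, Add(Add(Mul(J, J), Mul(-309, g)), g)) = Add(-4, Add(Add(Pow(J, 2), Mul(-309, g)), g)) = Add(-4, Add(Pow(J, 2), Mul(-308, g))) = Add(-4, Pow(J, 2), Mul(-308, g)))
Pow(Add(Function('v')(-244, -284), 47104), -1) = Pow(Add(Add(-4, Pow(-244, 2), Mul(-308, -284)), 47104), -1) = Pow(Add(Add(-4, 59536, 87472), 47104), -1) = Pow(Add(147004, 47104), -1) = Pow(194108, -1) = Rational(1, 194108)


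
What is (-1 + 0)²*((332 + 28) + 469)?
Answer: 829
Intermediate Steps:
(-1 + 0)²*((332 + 28) + 469) = (-1)²*(360 + 469) = 1*829 = 829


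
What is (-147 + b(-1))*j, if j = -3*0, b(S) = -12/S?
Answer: 0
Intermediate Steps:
j = 0
(-147 + b(-1))*j = (-147 - 12/(-1))*0 = (-147 - 12*(-1))*0 = (-147 + 12)*0 = -135*0 = 0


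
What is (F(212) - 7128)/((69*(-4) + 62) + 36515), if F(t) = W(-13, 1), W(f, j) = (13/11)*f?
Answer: -78577/399311 ≈ -0.19678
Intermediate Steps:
W(f, j) = 13*f/11 (W(f, j) = (13*(1/11))*f = 13*f/11)
F(t) = -169/11 (F(t) = (13/11)*(-13) = -169/11)
(F(212) - 7128)/((69*(-4) + 62) + 36515) = (-169/11 - 7128)/((69*(-4) + 62) + 36515) = -78577/(11*((-276 + 62) + 36515)) = -78577/(11*(-214 + 36515)) = -78577/11/36301 = -78577/11*1/36301 = -78577/399311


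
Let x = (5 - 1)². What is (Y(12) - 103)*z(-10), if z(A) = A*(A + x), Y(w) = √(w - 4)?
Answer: 6180 - 120*√2 ≈ 6010.3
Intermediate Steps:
x = 16 (x = 4² = 16)
Y(w) = √(-4 + w)
z(A) = A*(16 + A) (z(A) = A*(A + 16) = A*(16 + A))
(Y(12) - 103)*z(-10) = (√(-4 + 12) - 103)*(-10*(16 - 10)) = (√8 - 103)*(-10*6) = (2*√2 - 103)*(-60) = (-103 + 2*√2)*(-60) = 6180 - 120*√2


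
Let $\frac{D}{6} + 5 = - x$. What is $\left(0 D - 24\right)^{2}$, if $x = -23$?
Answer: $576$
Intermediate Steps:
$D = 108$ ($D = -30 + 6 \left(\left(-1\right) \left(-23\right)\right) = -30 + 6 \cdot 23 = -30 + 138 = 108$)
$\left(0 D - 24\right)^{2} = \left(0 \cdot 108 - 24\right)^{2} = \left(0 - 24\right)^{2} = \left(-24\right)^{2} = 576$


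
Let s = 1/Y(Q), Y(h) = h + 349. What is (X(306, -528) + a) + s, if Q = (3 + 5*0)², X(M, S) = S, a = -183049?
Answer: -65720565/358 ≈ -1.8358e+5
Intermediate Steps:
Q = 9 (Q = (3 + 0)² = 3² = 9)
Y(h) = 349 + h
s = 1/358 (s = 1/(349 + 9) = 1/358 ≈ 0.0027933)
(X(306, -528) + a) + s = (-528 - 183049) + 1/358 = -183577 + 1/358 = -65720565/358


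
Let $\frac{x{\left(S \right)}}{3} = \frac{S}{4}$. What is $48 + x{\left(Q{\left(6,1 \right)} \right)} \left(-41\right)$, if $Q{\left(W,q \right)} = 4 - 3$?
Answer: $\frac{69}{4} \approx 17.25$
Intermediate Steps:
$Q{\left(W,q \right)} = 1$
$x{\left(S \right)} = \frac{3 S}{4}$ ($x{\left(S \right)} = 3 \frac{S}{4} = \frac{3 S}{4}$)
$48 + x{\left(Q{\left(6,1 \right)} \right)} \left(-41\right) = 48 + \frac{3}{4} \cdot 1 \left(-41\right) = 48 + \frac{3}{4} \left(-41\right) = 48 - \frac{123}{4} = \frac{69}{4}$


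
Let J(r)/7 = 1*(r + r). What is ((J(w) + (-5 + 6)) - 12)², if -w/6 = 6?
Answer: 265225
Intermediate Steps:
w = -36 (w = -6*6 = -36)
J(r) = 14*r (J(r) = 7*(1*(r + r)) = 7*(1*(2*r)) = 7*(2*r) = 14*r)
((J(w) + (-5 + 6)) - 12)² = ((14*(-36) + (-5 + 6)) - 12)² = ((-504 + 1) - 12)² = (-503 - 12)² = (-515)² = 265225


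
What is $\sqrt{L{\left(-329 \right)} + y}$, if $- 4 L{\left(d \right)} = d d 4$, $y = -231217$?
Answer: $i \sqrt{339458} \approx 582.63 i$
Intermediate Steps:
$L{\left(d \right)} = - d^{2}$ ($L{\left(d \right)} = - \frac{d d 4}{4} = - \frac{d^{2} \cdot 4}{4} = - \frac{4 d^{2}}{4} = - d^{2}$)
$\sqrt{L{\left(-329 \right)} + y} = \sqrt{- \left(-329\right)^{2} - 231217} = \sqrt{\left(-1\right) 108241 - 231217} = \sqrt{-108241 - 231217} = \sqrt{-339458} = i \sqrt{339458}$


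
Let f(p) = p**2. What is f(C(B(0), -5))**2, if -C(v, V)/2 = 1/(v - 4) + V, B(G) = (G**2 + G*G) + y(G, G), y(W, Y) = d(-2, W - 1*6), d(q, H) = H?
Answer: 6765201/625 ≈ 10824.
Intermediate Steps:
y(W, Y) = -6 + W (y(W, Y) = W - 1*6 = W - 6 = -6 + W)
B(G) = -6 + G + 2*G**2 (B(G) = (G**2 + G*G) + (-6 + G) = (G**2 + G**2) + (-6 + G) = 2*G**2 + (-6 + G) = -6 + G + 2*G**2)
C(v, V) = -2*V - 2/(-4 + v) (C(v, V) = -2*(1/(v - 4) + V) = -2*(1/(-4 + v) + V) = -2*(V + 1/(-4 + v)) = -2*V - 2/(-4 + v))
f(C(B(0), -5))**2 = ((2*(-1 + 4*(-5) - 1*(-5)*(-6 + 0 + 2*0**2))/(-4 + (-6 + 0 + 2*0**2)))**2)**2 = ((2*(-1 - 20 - 1*(-5)*(-6 + 0 + 2*0))/(-4 + (-6 + 0 + 2*0)))**2)**2 = ((2*(-1 - 20 - 1*(-5)*(-6 + 0 + 0))/(-4 + (-6 + 0 + 0)))**2)**2 = ((2*(-1 - 20 - 1*(-5)*(-6))/(-4 - 6))**2)**2 = ((2*(-1 - 20 - 30)/(-10))**2)**2 = ((2*(-1/10)*(-51))**2)**2 = ((51/5)**2)**2 = (2601/25)**2 = 6765201/625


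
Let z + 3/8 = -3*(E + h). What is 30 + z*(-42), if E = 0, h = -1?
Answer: -321/4 ≈ -80.250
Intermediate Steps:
z = 21/8 (z = -3/8 - 3*(0 - 1) = -3/8 - 3*(-1) = -3/8 + 3 = 21/8 ≈ 2.6250)
30 + z*(-42) = 30 + (21/8)*(-42) = 30 - 441/4 = -321/4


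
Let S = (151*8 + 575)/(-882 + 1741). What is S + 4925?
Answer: 4232358/859 ≈ 4927.1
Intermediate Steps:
S = 1783/859 (S = (1208 + 575)/859 = 1783*(1/859) = 1783/859 ≈ 2.0757)
S + 4925 = 1783/859 + 4925 = 4232358/859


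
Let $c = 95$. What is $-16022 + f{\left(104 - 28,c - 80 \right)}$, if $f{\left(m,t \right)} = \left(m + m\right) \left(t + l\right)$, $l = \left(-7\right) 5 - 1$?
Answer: $-19214$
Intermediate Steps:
$l = -36$ ($l = -35 - 1 = -36$)
$f{\left(m,t \right)} = 2 m \left(-36 + t\right)$ ($f{\left(m,t \right)} = \left(m + m\right) \left(t - 36\right) = 2 m \left(-36 + t\right)$)
$-16022 + f{\left(104 - 28,c - 80 \right)} = -16022 + 2 \left(104 - 28\right) \left(-36 + \left(95 - 80\right)\right) = -16022 + 2 \cdot 76 \left(-36 + \left(95 - 80\right)\right) = -16022 + 2 \cdot 76 \left(-36 + 15\right) = -16022 + 2 \cdot 76 \left(-21\right) = -16022 - 3192 = -19214$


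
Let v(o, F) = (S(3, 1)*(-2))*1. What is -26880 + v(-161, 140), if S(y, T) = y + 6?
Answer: -26898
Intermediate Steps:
S(y, T) = 6 + y
v(o, F) = -18 (v(o, F) = ((6 + 3)*(-2))*1 = (9*(-2))*1 = -18*1 = -18)
-26880 + v(-161, 140) = -26880 - 18 = -26898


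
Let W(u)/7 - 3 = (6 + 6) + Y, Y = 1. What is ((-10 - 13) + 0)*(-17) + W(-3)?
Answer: 503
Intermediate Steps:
W(u) = 112 (W(u) = 21 + 7*((6 + 6) + 1) = 21 + 7*(12 + 1) = 21 + 7*13 = 21 + 91 = 112)
((-10 - 13) + 0)*(-17) + W(-3) = ((-10 - 13) + 0)*(-17) + 112 = (-23 + 0)*(-17) + 112 = -23*(-17) + 112 = 391 + 112 = 503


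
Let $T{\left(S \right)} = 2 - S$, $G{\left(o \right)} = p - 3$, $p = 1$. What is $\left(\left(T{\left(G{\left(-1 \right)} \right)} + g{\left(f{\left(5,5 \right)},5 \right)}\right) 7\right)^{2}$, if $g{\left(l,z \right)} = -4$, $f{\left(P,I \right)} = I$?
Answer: $0$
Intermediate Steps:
$G{\left(o \right)} = -2$ ($G{\left(o \right)} = 1 - 3 = -2$)
$\left(\left(T{\left(G{\left(-1 \right)} \right)} + g{\left(f{\left(5,5 \right)},5 \right)}\right) 7\right)^{2} = \left(\left(\left(2 - -2\right) - 4\right) 7\right)^{2} = \left(\left(\left(2 + 2\right) - 4\right) 7\right)^{2} = \left(\left(4 - 4\right) 7\right)^{2} = \left(0 \cdot 7\right)^{2} = 0^{2} = 0$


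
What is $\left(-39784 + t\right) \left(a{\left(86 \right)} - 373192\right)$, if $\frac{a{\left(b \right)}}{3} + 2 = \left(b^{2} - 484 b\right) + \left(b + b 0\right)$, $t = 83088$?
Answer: $-20596421696$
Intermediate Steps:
$a{\left(b \right)} = -6 - 1449 b + 3 b^{2}$ ($a{\left(b \right)} = -6 + 3 \left(\left(b^{2} - 484 b\right) + \left(b + b 0\right)\right) = -6 + 3 \left(\left(b^{2} - 484 b\right) + \left(b + 0\right)\right) = -6 + 3 \left(\left(b^{2} - 484 b\right) + b\right) = -6 + 3 \left(b^{2} - 483 b\right) = -6 + \left(- 1449 b + 3 b^{2}\right) = -6 - 1449 b + 3 b^{2}$)
$\left(-39784 + t\right) \left(a{\left(86 \right)} - 373192\right) = \left(-39784 + 83088\right) \left(\left(-6 - 124614 + 3 \cdot 86^{2}\right) - 373192\right) = 43304 \left(\left(-6 - 124614 + 3 \cdot 7396\right) - 373192\right) = 43304 \left(\left(-6 - 124614 + 22188\right) - 373192\right) = 43304 \left(-102432 - 373192\right) = 43304 \left(-475624\right) = -20596421696$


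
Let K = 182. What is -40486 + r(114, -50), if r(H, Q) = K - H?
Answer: -40418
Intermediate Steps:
r(H, Q) = 182 - H
-40486 + r(114, -50) = -40486 + (182 - 1*114) = -40486 + (182 - 114) = -40486 + 68 = -40418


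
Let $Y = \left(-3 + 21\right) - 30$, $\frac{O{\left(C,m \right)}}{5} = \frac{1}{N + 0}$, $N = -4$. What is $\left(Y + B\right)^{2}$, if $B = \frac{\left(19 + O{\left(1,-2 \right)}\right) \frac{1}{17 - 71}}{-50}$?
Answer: $\frac{16777761841}{116640000} \approx 143.84$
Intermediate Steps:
$O{\left(C,m \right)} = - \frac{5}{4}$ ($O{\left(C,m \right)} = \frac{5}{-4 + 0} = \frac{5}{-4} = 5 \left(- \frac{1}{4}\right) = - \frac{5}{4}$)
$Y = -12$ ($Y = 18 - 30 = -12$)
$B = \frac{71}{10800}$ ($B = \frac{\left(19 - \frac{5}{4}\right) \frac{1}{17 - 71}}{-50} = \frac{71}{4 \left(-54\right)} \left(- \frac{1}{50}\right) = \frac{71}{4} \left(- \frac{1}{54}\right) \left(- \frac{1}{50}\right) = \left(- \frac{71}{216}\right) \left(- \frac{1}{50}\right) = \frac{71}{10800} \approx 0.0065741$)
$\left(Y + B\right)^{2} = \left(-12 + \frac{71}{10800}\right)^{2} = \left(- \frac{129529}{10800}\right)^{2} = \frac{16777761841}{116640000}$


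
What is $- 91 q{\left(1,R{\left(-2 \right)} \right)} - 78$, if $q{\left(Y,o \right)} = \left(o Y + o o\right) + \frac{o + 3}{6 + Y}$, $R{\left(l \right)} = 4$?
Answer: $-1989$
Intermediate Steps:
$q{\left(Y,o \right)} = o^{2} + Y o + \frac{3 + o}{6 + Y}$ ($q{\left(Y,o \right)} = \left(Y o + o^{2}\right) + \frac{3 + o}{6 + Y} = \left(o^{2} + Y o\right) + \frac{3 + o}{6 + Y} = o^{2} + Y o + \frac{3 + o}{6 + Y}$)
$- 91 q{\left(1,R{\left(-2 \right)} \right)} - 78 = - 91 \frac{3 + 4 + 6 \cdot 4^{2} + 1 \cdot 4^{2} + 4 \cdot 1^{2} + 6 \cdot 1 \cdot 4}{6 + 1} - 78 = - 91 \frac{3 + 4 + 6 \cdot 16 + 1 \cdot 16 + 4 \cdot 1 + 24}{7} - 78 = - 91 \frac{3 + 4 + 96 + 16 + 4 + 24}{7} - 78 = - 91 \cdot \frac{1}{7} \cdot 147 - 78 = \left(-91\right) 21 - 78 = -1911 - 78 = -1989$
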